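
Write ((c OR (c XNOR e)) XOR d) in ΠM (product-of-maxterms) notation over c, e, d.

ΠM(1, 2, 5, 7) = (c OR e OR NOT d) AND (c OR NOT e OR d) AND (NOT c OR e OR NOT d) AND (NOT c OR NOT e OR NOT d)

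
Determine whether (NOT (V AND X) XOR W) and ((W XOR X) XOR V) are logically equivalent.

No. Counterexample: with W=0, X=0, V=0, Expression 1 = 1 but Expression 2 = 0.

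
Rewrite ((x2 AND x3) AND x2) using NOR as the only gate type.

((((x2 NOR x2) NOR (x3 NOR x3)) NOR ((x2 NOR x2) NOR (x3 NOR x3))) NOR (x2 NOR x2))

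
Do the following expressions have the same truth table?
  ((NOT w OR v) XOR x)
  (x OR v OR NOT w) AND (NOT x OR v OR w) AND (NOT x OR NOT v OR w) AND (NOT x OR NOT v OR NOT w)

Yes, they are equivalent — the two output columns agree on all 8 assignments:
x | v | w | Expression 1 | Expression 2
---------------------------------------
0 | 0 | 0 | 1 | 1
0 | 0 | 1 | 0 | 0
0 | 1 | 0 | 1 | 1
0 | 1 | 1 | 1 | 1
1 | 0 | 0 | 0 | 0
1 | 0 | 1 | 1 | 1
1 | 1 | 0 | 0 | 0
1 | 1 | 1 | 0 | 0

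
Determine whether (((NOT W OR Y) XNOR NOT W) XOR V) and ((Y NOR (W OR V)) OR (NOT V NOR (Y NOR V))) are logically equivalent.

No. Counterexample: with Y=0, V=0, W=1, Expression 1 = 1 but Expression 2 = 0.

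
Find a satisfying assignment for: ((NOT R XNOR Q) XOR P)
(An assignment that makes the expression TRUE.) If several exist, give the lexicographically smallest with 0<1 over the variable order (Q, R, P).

Q=0, R=0, P=1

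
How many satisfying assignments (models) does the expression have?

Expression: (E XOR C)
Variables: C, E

Satisfying assignments: (0,1), (1,0)
Count: 2 out of 4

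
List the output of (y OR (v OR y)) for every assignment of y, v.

y | v | Output
--------------
0 | 0 | 0
0 | 1 | 1
1 | 0 | 1
1 | 1 | 1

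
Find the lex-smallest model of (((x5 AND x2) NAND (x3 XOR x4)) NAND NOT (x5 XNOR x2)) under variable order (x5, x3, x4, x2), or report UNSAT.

x5=0, x3=0, x4=0, x2=0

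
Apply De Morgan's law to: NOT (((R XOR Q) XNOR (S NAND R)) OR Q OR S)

NOT ((R XOR Q) XNOR (S NAND R)) AND NOT Q AND NOT S
De Morgan's: NOT(OR of terms) = AND of negations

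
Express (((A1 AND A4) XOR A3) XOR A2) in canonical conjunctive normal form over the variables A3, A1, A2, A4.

(A3 OR A1 OR A2 OR A4) AND (A3 OR A1 OR A2 OR NOT A4) AND (A3 OR NOT A1 OR A2 OR A4) AND (A3 OR NOT A1 OR NOT A2 OR NOT A4) AND (NOT A3 OR A1 OR NOT A2 OR A4) AND (NOT A3 OR A1 OR NOT A2 OR NOT A4) AND (NOT A3 OR NOT A1 OR A2 OR NOT A4) AND (NOT A3 OR NOT A1 OR NOT A2 OR A4)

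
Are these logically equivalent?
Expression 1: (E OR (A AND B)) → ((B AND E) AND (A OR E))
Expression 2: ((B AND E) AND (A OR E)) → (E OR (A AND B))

No, Converse is not equivalent to original (counterexample: A=0, B=0, E=1)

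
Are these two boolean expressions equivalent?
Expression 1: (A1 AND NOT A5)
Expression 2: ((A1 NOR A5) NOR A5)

Yes, they are equivalent — the two output columns agree on all 4 assignments:
A1 | A5 | Expression 1 | Expression 2
-------------------------------------
0 | 0 | 0 | 0
0 | 1 | 0 | 0
1 | 0 | 1 | 1
1 | 1 | 0 | 0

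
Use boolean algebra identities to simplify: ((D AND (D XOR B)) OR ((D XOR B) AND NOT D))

By distribution ((E AND v) OR (E AND NOT v) = E):
= (D XOR B)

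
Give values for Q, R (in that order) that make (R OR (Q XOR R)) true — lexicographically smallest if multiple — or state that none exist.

Q=0, R=1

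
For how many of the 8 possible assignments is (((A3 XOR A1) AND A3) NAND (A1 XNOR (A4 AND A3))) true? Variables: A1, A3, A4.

Satisfying assignments: (0,0,0), (0,0,1), (0,1,1), (1,0,0), (1,0,1), (1,1,0), (1,1,1)
Count: 7 out of 8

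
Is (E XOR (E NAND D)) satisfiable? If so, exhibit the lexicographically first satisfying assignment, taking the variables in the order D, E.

D=0, E=0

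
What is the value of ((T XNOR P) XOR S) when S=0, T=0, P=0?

Substituting: ((0 XNOR 0) XOR 0)
= 1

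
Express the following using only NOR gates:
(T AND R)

((T NOR T) NOR (R NOR R))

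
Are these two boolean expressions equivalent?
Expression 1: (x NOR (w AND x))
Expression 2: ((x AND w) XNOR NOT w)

No. Counterexample: with x=0, w=0, Expression 1 = 1 but Expression 2 = 0.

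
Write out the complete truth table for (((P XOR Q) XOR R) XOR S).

R | S | Q | P | Output
----------------------
0 | 0 | 0 | 0 | 0
0 | 0 | 0 | 1 | 1
0 | 0 | 1 | 0 | 1
0 | 0 | 1 | 1 | 0
0 | 1 | 0 | 0 | 1
0 | 1 | 0 | 1 | 0
0 | 1 | 1 | 0 | 0
0 | 1 | 1 | 1 | 1
1 | 0 | 0 | 0 | 1
1 | 0 | 0 | 1 | 0
1 | 0 | 1 | 0 | 0
1 | 0 | 1 | 1 | 1
1 | 1 | 0 | 0 | 0
1 | 1 | 0 | 1 | 1
1 | 1 | 1 | 0 | 1
1 | 1 | 1 | 1 | 0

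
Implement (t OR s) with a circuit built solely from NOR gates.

((t NOR s) NOR (t NOR s))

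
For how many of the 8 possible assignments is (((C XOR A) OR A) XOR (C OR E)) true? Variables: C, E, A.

Satisfying assignments: (0,0,1), (0,1,0)
Count: 2 out of 8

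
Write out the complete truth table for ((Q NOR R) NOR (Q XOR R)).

Q | R | Output
--------------
0 | 0 | 0
0 | 1 | 0
1 | 0 | 0
1 | 1 | 1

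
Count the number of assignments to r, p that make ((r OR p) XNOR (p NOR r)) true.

No assignment satisfies the expression.
Count: 0 out of 4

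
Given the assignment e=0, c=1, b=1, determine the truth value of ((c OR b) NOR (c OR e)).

Substituting: ((1 OR 1) NOR (1 OR 0))
= 0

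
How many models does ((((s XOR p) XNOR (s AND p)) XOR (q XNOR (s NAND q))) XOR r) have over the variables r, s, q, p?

Satisfying assignments: (0,0,0,0), (0,0,1,1), (1,0,0,1), (1,0,1,0), (1,1,0,0), (1,1,0,1), (1,1,1,0), (1,1,1,1)
Count: 8 out of 16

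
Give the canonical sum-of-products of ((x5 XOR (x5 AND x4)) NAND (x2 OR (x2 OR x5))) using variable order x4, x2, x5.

Σm(0, 2, 4, 5, 6, 7) = (NOT x4 AND NOT x2 AND NOT x5) OR (NOT x4 AND x2 AND NOT x5) OR (x4 AND NOT x2 AND NOT x5) OR (x4 AND NOT x2 AND x5) OR (x4 AND x2 AND NOT x5) OR (x4 AND x2 AND x5)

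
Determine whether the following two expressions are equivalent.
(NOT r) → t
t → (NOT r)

No, Converse is not equivalent to original (counterexample: r=0, t=0)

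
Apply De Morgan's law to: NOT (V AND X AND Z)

NOT V OR NOT X OR NOT Z
De Morgan's: NOT(AND of terms) = OR of negations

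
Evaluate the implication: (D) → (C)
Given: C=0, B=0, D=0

Antecedent (D) = 0; consequent (C) = 0.
0 → 0 = 1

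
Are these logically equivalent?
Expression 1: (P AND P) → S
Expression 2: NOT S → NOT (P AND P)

Yes, Contrapositive is always equivalent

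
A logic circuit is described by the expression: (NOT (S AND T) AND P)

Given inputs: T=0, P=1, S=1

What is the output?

Substituting: (NOT (1 AND 0) AND 1)
= 1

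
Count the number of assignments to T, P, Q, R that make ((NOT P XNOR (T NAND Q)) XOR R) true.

Satisfying assignments: (0,0,0,0), (0,0,1,0), (0,1,0,1), (0,1,1,1), (1,0,0,0), (1,0,1,1), (1,1,0,1), (1,1,1,0)
Count: 8 out of 16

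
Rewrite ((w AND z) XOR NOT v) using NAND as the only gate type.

((((w NAND z) NAND (w NAND z)) NAND (((w NAND z) NAND (w NAND z)) NAND (v NAND v))) NAND ((v NAND v) NAND (((w NAND z) NAND (w NAND z)) NAND (v NAND v))))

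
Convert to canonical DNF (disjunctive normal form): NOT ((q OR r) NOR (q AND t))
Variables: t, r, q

(NOT t AND NOT r AND q) OR (NOT t AND r AND NOT q) OR (NOT t AND r AND q) OR (t AND NOT r AND q) OR (t AND r AND NOT q) OR (t AND r AND q)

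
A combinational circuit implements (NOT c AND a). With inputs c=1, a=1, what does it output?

Substituting: (NOT 1 AND 1)
= 0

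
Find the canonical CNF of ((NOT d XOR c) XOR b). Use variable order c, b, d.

(c OR b OR NOT d) AND (c OR NOT b OR d) AND (NOT c OR b OR d) AND (NOT c OR NOT b OR NOT d)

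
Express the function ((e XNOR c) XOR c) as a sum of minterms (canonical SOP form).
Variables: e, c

Σm(0, 1) = (NOT e AND NOT c) OR (NOT e AND c)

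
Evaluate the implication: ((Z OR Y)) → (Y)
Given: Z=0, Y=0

Antecedent ((Z OR Y)) = 0; consequent (Y) = 0.
0 → 0 = 1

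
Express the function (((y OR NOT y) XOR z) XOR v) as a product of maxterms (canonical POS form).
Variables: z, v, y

ΠM(2, 3, 4, 5) = (z OR NOT v OR y) AND (z OR NOT v OR NOT y) AND (NOT z OR v OR y) AND (NOT z OR v OR NOT y)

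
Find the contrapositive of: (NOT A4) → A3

Contrapositive: NOT A3 → A4
Note: A statement and its contrapositive are logically equivalent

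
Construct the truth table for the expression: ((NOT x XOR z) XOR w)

x | z | w | Output
------------------
0 | 0 | 0 | 1
0 | 0 | 1 | 0
0 | 1 | 0 | 0
0 | 1 | 1 | 1
1 | 0 | 0 | 0
1 | 0 | 1 | 1
1 | 1 | 0 | 1
1 | 1 | 1 | 0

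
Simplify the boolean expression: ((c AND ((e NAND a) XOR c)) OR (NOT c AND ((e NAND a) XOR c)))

By distribution ((E AND v) OR (E AND NOT v) = E):
= ((e NAND a) XOR c)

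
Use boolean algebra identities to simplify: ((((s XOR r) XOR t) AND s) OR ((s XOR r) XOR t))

By absorption (E OR (E AND v) = E):
= ((s XOR r) XOR t)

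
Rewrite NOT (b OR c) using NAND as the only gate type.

(((b NAND b) NAND (c NAND c)) NAND ((b NAND b) NAND (c NAND c)))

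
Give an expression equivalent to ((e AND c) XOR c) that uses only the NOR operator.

((((((e NOR e) NOR (c NOR c)) NOR c) NOR (((e NOR e) NOR (c NOR c)) NOR c)) NOR ((((e NOR e) NOR (c NOR c)) NOR c) NOR (((e NOR e) NOR (c NOR c)) NOR c))) NOR ((((((e NOR e) NOR (c NOR c)) NOR ((e NOR e) NOR (c NOR c))) NOR (c NOR c)) NOR ((((e NOR e) NOR (c NOR c)) NOR ((e NOR e) NOR (c NOR c))) NOR (c NOR c))) NOR (((((e NOR e) NOR (c NOR c)) NOR ((e NOR e) NOR (c NOR c))) NOR (c NOR c)) NOR ((((e NOR e) NOR (c NOR c)) NOR ((e NOR e) NOR (c NOR c))) NOR (c NOR c)))))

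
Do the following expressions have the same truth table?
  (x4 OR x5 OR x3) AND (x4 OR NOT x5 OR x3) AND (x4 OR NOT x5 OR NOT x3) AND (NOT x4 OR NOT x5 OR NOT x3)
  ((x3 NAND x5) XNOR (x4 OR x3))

Yes, they are equivalent — the two output columns agree on all 8 assignments:
x4 | x5 | x3 | Expression 1 | Expression 2
------------------------------------------
0 | 0 | 0 | 0 | 0
0 | 0 | 1 | 1 | 1
0 | 1 | 0 | 0 | 0
0 | 1 | 1 | 0 | 0
1 | 0 | 0 | 1 | 1
1 | 0 | 1 | 1 | 1
1 | 1 | 0 | 1 | 1
1 | 1 | 1 | 0 | 0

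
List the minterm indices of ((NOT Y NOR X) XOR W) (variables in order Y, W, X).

Σm(2, 3, 4, 7) = (NOT Y AND W AND NOT X) OR (NOT Y AND W AND X) OR (Y AND NOT W AND NOT X) OR (Y AND W AND X)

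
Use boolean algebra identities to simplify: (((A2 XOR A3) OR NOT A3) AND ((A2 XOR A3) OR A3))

By distribution ((E OR v) AND (E OR NOT v) = E):
= (A2 XOR A3)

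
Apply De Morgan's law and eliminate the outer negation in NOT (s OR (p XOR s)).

NOT s AND NOT (p XOR s)
De Morgan's: NOT(OR of terms) = AND of negations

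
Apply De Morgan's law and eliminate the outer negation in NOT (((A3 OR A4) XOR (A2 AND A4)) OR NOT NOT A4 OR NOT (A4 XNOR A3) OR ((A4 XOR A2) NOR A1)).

NOT ((A3 OR A4) XOR (A2 AND A4)) AND NOT A4 AND (A4 XNOR A3) AND NOT ((A4 XOR A2) NOR A1)
De Morgan's: NOT(OR of terms) = AND of negations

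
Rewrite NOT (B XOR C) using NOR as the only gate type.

(((((B NOR C) NOR (B NOR C)) NOR ((B NOR C) NOR (B NOR C))) NOR ((((B NOR B) NOR (C NOR C)) NOR ((B NOR B) NOR (C NOR C))) NOR (((B NOR B) NOR (C NOR C)) NOR ((B NOR B) NOR (C NOR C))))) NOR ((((B NOR C) NOR (B NOR C)) NOR ((B NOR C) NOR (B NOR C))) NOR ((((B NOR B) NOR (C NOR C)) NOR ((B NOR B) NOR (C NOR C))) NOR (((B NOR B) NOR (C NOR C)) NOR ((B NOR B) NOR (C NOR C))))))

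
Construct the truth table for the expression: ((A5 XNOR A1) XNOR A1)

A1 | A5 | Output
----------------
0 | 0 | 0
0 | 1 | 1
1 | 0 | 0
1 | 1 | 1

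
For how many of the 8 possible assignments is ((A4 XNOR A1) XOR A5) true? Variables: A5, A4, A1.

Satisfying assignments: (0,0,0), (0,1,1), (1,0,1), (1,1,0)
Count: 4 out of 8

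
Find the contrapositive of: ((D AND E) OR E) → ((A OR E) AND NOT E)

Contrapositive: NOT ((A OR E) AND NOT E) → NOT ((D AND E) OR E)
Note: A statement and its contrapositive are logically equivalent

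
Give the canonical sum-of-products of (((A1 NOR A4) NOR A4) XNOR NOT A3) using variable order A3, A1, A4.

Σm(2, 4, 5, 7) = (NOT A3 AND A1 AND NOT A4) OR (A3 AND NOT A1 AND NOT A4) OR (A3 AND NOT A1 AND A4) OR (A3 AND A1 AND A4)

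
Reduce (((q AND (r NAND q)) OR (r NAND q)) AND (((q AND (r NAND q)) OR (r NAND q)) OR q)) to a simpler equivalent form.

By absorption (E AND (E OR v) = E) then absorption (E OR (E AND v) = E):
= (r NAND q)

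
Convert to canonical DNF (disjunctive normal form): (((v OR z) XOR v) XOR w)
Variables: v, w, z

(NOT v AND NOT w AND z) OR (NOT v AND w AND NOT z) OR (v AND w AND NOT z) OR (v AND w AND z)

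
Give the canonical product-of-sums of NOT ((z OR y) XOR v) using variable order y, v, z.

ΠM(1, 2, 4, 5) = (y OR v OR NOT z) AND (y OR NOT v OR z) AND (NOT y OR v OR z) AND (NOT y OR v OR NOT z)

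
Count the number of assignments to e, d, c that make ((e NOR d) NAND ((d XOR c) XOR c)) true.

Satisfying assignments: (0,0,0), (0,0,1), (0,1,0), (0,1,1), (1,0,0), (1,0,1), (1,1,0), (1,1,1)
Count: 8 out of 8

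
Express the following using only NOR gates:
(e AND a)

((e NOR e) NOR (a NOR a))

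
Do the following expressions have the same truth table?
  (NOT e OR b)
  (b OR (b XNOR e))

Yes, they are equivalent — the two output columns agree on all 4 assignments:
e | b | Expression 1 | Expression 2
-----------------------------------
0 | 0 | 1 | 1
0 | 1 | 1 | 1
1 | 0 | 0 | 0
1 | 1 | 1 | 1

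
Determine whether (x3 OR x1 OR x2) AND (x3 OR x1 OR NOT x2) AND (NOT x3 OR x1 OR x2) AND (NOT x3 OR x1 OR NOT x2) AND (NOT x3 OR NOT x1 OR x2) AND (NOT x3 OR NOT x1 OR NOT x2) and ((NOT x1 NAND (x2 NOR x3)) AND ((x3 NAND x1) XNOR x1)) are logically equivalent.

Yes, they are equivalent — the two output columns agree on all 8 assignments:
x3 | x1 | x2 | Expression 1 | Expression 2
------------------------------------------
0 | 0 | 0 | 0 | 0
0 | 0 | 1 | 0 | 0
0 | 1 | 0 | 1 | 1
0 | 1 | 1 | 1 | 1
1 | 0 | 0 | 0 | 0
1 | 0 | 1 | 0 | 0
1 | 1 | 0 | 0 | 0
1 | 1 | 1 | 0 | 0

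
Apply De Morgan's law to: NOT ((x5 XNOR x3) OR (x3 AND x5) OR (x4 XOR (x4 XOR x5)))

NOT (x5 XNOR x3) AND NOT (x3 AND x5) AND NOT (x4 XOR (x4 XOR x5))
De Morgan's: NOT(OR of terms) = AND of negations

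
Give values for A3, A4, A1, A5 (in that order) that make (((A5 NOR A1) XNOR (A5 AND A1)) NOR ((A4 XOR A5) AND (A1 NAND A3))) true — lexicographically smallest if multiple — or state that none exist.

A3=0, A4=0, A1=0, A5=0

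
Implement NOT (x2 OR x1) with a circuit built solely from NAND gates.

(((x2 NAND x2) NAND (x1 NAND x1)) NAND ((x2 NAND x2) NAND (x1 NAND x1)))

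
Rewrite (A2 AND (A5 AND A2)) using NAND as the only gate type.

((A2 NAND ((A5 NAND A2) NAND (A5 NAND A2))) NAND (A2 NAND ((A5 NAND A2) NAND (A5 NAND A2))))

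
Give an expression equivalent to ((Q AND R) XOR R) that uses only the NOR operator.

((((((Q NOR Q) NOR (R NOR R)) NOR R) NOR (((Q NOR Q) NOR (R NOR R)) NOR R)) NOR ((((Q NOR Q) NOR (R NOR R)) NOR R) NOR (((Q NOR Q) NOR (R NOR R)) NOR R))) NOR ((((((Q NOR Q) NOR (R NOR R)) NOR ((Q NOR Q) NOR (R NOR R))) NOR (R NOR R)) NOR ((((Q NOR Q) NOR (R NOR R)) NOR ((Q NOR Q) NOR (R NOR R))) NOR (R NOR R))) NOR (((((Q NOR Q) NOR (R NOR R)) NOR ((Q NOR Q) NOR (R NOR R))) NOR (R NOR R)) NOR ((((Q NOR Q) NOR (R NOR R)) NOR ((Q NOR Q) NOR (R NOR R))) NOR (R NOR R)))))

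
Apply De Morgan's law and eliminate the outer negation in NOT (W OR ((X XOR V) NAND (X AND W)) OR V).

NOT W AND NOT ((X XOR V) NAND (X AND W)) AND NOT V
De Morgan's: NOT(OR of terms) = AND of negations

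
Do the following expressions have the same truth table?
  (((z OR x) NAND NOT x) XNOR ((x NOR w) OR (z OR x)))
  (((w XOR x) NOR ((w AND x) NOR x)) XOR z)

No. Counterexample: with w=0, z=0, x=0, Expression 1 = 1 but Expression 2 = 0.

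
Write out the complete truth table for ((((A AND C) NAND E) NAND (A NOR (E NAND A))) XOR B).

C | B | E | A | Output
----------------------
0 | 0 | 0 | 0 | 1
0 | 0 | 0 | 1 | 1
0 | 0 | 1 | 0 | 1
0 | 0 | 1 | 1 | 1
0 | 1 | 0 | 0 | 0
0 | 1 | 0 | 1 | 0
0 | 1 | 1 | 0 | 0
0 | 1 | 1 | 1 | 0
1 | 0 | 0 | 0 | 1
1 | 0 | 0 | 1 | 1
1 | 0 | 1 | 0 | 1
1 | 0 | 1 | 1 | 1
1 | 1 | 0 | 0 | 0
1 | 1 | 0 | 1 | 0
1 | 1 | 1 | 0 | 0
1 | 1 | 1 | 1 | 0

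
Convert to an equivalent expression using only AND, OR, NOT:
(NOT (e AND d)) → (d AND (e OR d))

(e AND d) OR (d AND (e OR d))
(Implication elimination: A → B = NOT A OR B)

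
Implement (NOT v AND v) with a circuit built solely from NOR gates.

(((v NOR v) NOR (v NOR v)) NOR (v NOR v))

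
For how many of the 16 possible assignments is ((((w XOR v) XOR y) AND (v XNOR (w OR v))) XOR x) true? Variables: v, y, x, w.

Satisfying assignments: (0,0,1,0), (0,0,1,1), (0,1,0,0), (0,1,1,1), (1,0,0,0), (1,0,1,1), (1,1,0,1), (1,1,1,0)
Count: 8 out of 16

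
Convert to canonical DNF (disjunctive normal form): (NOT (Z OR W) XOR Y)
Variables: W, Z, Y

(NOT W AND NOT Z AND NOT Y) OR (NOT W AND Z AND Y) OR (W AND NOT Z AND Y) OR (W AND Z AND Y)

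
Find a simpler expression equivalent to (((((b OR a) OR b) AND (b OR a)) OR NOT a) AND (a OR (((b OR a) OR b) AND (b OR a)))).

By distribution ((E OR v) AND (E OR NOT v) = E) then absorption (E AND (E OR v) = E):
= (b OR a)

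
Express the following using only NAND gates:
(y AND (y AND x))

((y NAND ((y NAND x) NAND (y NAND x))) NAND (y NAND ((y NAND x) NAND (y NAND x))))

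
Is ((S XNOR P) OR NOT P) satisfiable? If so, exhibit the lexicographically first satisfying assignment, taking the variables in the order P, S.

P=0, S=0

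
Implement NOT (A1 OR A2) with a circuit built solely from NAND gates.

(((A1 NAND A1) NAND (A2 NAND A2)) NAND ((A1 NAND A1) NAND (A2 NAND A2)))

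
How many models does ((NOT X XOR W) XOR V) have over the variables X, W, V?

Satisfying assignments: (0,0,0), (0,1,1), (1,0,1), (1,1,0)
Count: 4 out of 8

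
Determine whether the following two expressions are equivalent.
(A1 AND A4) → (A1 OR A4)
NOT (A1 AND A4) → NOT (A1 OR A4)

No, Inverse is not equivalent to original (counterexample: A1=0, A4=1)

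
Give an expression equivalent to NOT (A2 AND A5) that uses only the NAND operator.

(((A2 NAND A5) NAND (A2 NAND A5)) NAND ((A2 NAND A5) NAND (A2 NAND A5)))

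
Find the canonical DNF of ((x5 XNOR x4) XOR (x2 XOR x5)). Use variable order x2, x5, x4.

(NOT x2 AND NOT x5 AND NOT x4) OR (NOT x2 AND x5 AND NOT x4) OR (x2 AND NOT x5 AND x4) OR (x2 AND x5 AND x4)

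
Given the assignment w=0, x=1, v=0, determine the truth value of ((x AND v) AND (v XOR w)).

Substituting: ((1 AND 0) AND (0 XOR 0))
= 0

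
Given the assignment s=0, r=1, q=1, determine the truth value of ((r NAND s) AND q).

Substituting: ((1 NAND 0) AND 1)
= 1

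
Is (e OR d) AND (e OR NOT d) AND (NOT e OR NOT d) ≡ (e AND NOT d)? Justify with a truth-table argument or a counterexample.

Yes, they are equivalent — the two output columns agree on all 4 assignments:
e | d | Expression 1 | Expression 2
-----------------------------------
0 | 0 | 0 | 0
0 | 1 | 0 | 0
1 | 0 | 1 | 1
1 | 1 | 0 | 0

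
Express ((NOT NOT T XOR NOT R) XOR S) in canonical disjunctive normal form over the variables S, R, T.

(NOT S AND NOT R AND NOT T) OR (NOT S AND R AND T) OR (S AND NOT R AND T) OR (S AND R AND NOT T)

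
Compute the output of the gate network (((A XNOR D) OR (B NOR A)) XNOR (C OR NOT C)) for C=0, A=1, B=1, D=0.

Substituting: (((1 XNOR 0) OR (1 NOR 1)) XNOR (0 OR NOT 0))
= 0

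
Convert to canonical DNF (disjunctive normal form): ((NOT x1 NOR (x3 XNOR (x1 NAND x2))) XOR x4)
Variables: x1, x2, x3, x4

(NOT x1 AND NOT x2 AND NOT x3 AND x4) OR (NOT x1 AND NOT x2 AND x3 AND x4) OR (NOT x1 AND x2 AND NOT x3 AND x4) OR (NOT x1 AND x2 AND x3 AND x4) OR (x1 AND NOT x2 AND NOT x3 AND NOT x4) OR (x1 AND NOT x2 AND x3 AND x4) OR (x1 AND x2 AND NOT x3 AND x4) OR (x1 AND x2 AND x3 AND NOT x4)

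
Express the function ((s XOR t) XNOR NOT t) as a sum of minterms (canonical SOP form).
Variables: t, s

Σm(1, 3) = (NOT t AND s) OR (t AND s)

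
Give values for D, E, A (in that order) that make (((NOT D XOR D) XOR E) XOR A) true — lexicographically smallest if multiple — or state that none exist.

D=0, E=0, A=0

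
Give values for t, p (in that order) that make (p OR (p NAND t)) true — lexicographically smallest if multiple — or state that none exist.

t=0, p=0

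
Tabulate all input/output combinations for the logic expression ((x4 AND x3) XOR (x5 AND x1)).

x4 | x1 | x3 | x5 | Output
--------------------------
0 | 0 | 0 | 0 | 0
0 | 0 | 0 | 1 | 0
0 | 0 | 1 | 0 | 0
0 | 0 | 1 | 1 | 0
0 | 1 | 0 | 0 | 0
0 | 1 | 0 | 1 | 1
0 | 1 | 1 | 0 | 0
0 | 1 | 1 | 1 | 1
1 | 0 | 0 | 0 | 0
1 | 0 | 0 | 1 | 0
1 | 0 | 1 | 0 | 1
1 | 0 | 1 | 1 | 1
1 | 1 | 0 | 0 | 0
1 | 1 | 0 | 1 | 1
1 | 1 | 1 | 0 | 1
1 | 1 | 1 | 1 | 0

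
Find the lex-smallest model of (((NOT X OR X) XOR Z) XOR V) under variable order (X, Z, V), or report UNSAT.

X=0, Z=0, V=0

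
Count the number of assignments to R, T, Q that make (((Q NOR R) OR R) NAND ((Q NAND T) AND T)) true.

Satisfying assignments: (0,0,0), (0,0,1), (0,1,1), (1,0,0), (1,0,1), (1,1,1)
Count: 6 out of 8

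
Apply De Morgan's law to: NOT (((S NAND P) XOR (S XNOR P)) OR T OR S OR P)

NOT ((S NAND P) XOR (S XNOR P)) AND NOT T AND NOT S AND NOT P
De Morgan's: NOT(OR of terms) = AND of negations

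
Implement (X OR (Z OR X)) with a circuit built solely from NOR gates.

((X NOR ((Z NOR X) NOR (Z NOR X))) NOR (X NOR ((Z NOR X) NOR (Z NOR X))))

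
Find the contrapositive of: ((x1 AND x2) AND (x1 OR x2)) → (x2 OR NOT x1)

Contrapositive: NOT (x2 OR NOT x1) → NOT ((x1 AND x2) AND (x1 OR x2))
Note: A statement and its contrapositive are logically equivalent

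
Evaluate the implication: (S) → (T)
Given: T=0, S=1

Antecedent (S) = 1; consequent (T) = 0.
1 → 0 = 0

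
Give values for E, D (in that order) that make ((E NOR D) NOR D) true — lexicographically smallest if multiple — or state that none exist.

E=1, D=0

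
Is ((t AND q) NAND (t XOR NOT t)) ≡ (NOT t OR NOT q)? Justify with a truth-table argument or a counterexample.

Yes, they are equivalent — the two output columns agree on all 4 assignments:
t | q | Expression 1 | Expression 2
-----------------------------------
0 | 0 | 1 | 1
0 | 1 | 1 | 1
1 | 0 | 1 | 1
1 | 1 | 0 | 0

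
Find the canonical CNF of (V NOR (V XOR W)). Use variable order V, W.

(V OR NOT W) AND (NOT V OR W) AND (NOT V OR NOT W)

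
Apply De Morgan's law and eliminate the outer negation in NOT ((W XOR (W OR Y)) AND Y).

NOT (W XOR (W OR Y)) OR NOT Y
De Morgan's: NOT(AND of terms) = OR of negations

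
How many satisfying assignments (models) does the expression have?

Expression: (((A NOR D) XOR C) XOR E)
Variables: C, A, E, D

Satisfying assignments: (0,0,0,0), (0,0,1,1), (0,1,1,0), (0,1,1,1), (1,0,0,1), (1,0,1,0), (1,1,0,0), (1,1,0,1)
Count: 8 out of 16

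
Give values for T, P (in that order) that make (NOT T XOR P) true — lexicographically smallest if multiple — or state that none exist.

T=0, P=0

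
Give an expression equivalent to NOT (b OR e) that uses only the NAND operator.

(((b NAND b) NAND (e NAND e)) NAND ((b NAND b) NAND (e NAND e)))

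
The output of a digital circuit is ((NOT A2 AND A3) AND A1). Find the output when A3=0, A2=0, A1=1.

Substituting: ((NOT 0 AND 0) AND 1)
= 0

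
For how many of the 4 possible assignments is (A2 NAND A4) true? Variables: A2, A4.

Satisfying assignments: (0,0), (0,1), (1,0)
Count: 3 out of 4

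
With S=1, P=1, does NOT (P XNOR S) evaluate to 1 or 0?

Substituting: NOT (1 XNOR 1)
= 0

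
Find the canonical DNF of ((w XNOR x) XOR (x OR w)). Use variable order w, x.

(NOT w AND NOT x) OR (NOT w AND x) OR (w AND NOT x)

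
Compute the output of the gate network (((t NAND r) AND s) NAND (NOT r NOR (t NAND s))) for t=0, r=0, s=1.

Substituting: (((0 NAND 0) AND 1) NAND (NOT 0 NOR (0 NAND 1)))
= 1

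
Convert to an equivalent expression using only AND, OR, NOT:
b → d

NOT b OR d
(Implication elimination: A → B = NOT A OR B)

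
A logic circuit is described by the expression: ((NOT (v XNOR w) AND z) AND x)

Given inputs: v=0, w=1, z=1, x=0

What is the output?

Substituting: ((NOT (0 XNOR 1) AND 1) AND 0)
= 0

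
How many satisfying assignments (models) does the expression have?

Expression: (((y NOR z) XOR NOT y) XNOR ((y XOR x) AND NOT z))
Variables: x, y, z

Satisfying assignments: (0,0,0), (0,1,1), (1,1,0), (1,1,1)
Count: 4 out of 8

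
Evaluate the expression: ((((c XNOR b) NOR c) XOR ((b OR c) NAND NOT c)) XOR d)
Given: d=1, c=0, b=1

Substituting: ((((0 XNOR 1) NOR 0) XOR ((1 OR 0) NAND NOT 0)) XOR 1)
= 0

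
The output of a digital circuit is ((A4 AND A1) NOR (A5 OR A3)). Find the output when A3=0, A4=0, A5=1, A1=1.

Substituting: ((0 AND 1) NOR (1 OR 0))
= 0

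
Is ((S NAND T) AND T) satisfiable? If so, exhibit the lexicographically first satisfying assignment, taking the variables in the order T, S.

T=1, S=0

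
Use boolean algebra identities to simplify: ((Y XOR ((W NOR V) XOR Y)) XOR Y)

By XOR self-cancellation ((E XOR v) XOR v = E):
= ((W NOR V) XOR Y)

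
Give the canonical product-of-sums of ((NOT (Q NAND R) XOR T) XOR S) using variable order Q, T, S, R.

ΠM(0, 1, 6, 7, 8, 11, 13, 14) = (Q OR T OR S OR R) AND (Q OR T OR S OR NOT R) AND (Q OR NOT T OR NOT S OR R) AND (Q OR NOT T OR NOT S OR NOT R) AND (NOT Q OR T OR S OR R) AND (NOT Q OR T OR NOT S OR NOT R) AND (NOT Q OR NOT T OR S OR NOT R) AND (NOT Q OR NOT T OR NOT S OR R)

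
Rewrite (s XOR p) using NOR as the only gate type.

((((s NOR p) NOR (s NOR p)) NOR ((s NOR p) NOR (s NOR p))) NOR ((((s NOR s) NOR (p NOR p)) NOR ((s NOR s) NOR (p NOR p))) NOR (((s NOR s) NOR (p NOR p)) NOR ((s NOR s) NOR (p NOR p)))))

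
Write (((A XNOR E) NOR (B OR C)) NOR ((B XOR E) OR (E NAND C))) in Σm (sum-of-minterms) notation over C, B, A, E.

Σm(13, 15) = (C AND B AND NOT A AND E) OR (C AND B AND A AND E)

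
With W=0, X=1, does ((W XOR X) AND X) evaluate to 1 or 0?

Substituting: ((0 XOR 1) AND 1)
= 1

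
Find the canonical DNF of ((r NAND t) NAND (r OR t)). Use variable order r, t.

(NOT r AND NOT t) OR (r AND t)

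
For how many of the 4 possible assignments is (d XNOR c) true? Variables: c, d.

Satisfying assignments: (0,0), (1,1)
Count: 2 out of 4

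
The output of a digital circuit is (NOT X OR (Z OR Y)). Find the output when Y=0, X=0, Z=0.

Substituting: (NOT 0 OR (0 OR 0))
= 1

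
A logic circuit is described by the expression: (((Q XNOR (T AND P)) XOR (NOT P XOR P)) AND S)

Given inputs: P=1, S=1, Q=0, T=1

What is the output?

Substituting: (((0 XNOR (1 AND 1)) XOR (NOT 1 XOR 1)) AND 1)
= 1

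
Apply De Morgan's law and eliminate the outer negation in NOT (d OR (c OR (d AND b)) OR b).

NOT d AND NOT (c OR (d AND b)) AND NOT b
De Morgan's: NOT(OR of terms) = AND of negations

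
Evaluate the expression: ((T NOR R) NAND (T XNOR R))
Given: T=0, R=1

Substituting: ((0 NOR 1) NAND (0 XNOR 1))
= 1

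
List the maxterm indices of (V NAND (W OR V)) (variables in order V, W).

ΠM(2, 3) = (NOT V OR W) AND (NOT V OR NOT W)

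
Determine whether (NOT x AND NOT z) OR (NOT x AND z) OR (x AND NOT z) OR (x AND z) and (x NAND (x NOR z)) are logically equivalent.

Yes, they are equivalent — the two output columns agree on all 4 assignments:
x | z | Expression 1 | Expression 2
-----------------------------------
0 | 0 | 1 | 1
0 | 1 | 1 | 1
1 | 0 | 1 | 1
1 | 1 | 1 | 1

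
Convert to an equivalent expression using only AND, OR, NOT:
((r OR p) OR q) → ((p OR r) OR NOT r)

NOT ((r OR p) OR q) OR ((p OR r) OR NOT r)
(Implication elimination: A → B = NOT A OR B)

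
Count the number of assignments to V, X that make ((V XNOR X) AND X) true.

Satisfying assignments: (1,1)
Count: 1 out of 4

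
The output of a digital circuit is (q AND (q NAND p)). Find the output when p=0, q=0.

Substituting: (0 AND (0 NAND 0))
= 0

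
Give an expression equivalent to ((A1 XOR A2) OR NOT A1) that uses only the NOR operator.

((((((A1 NOR A2) NOR (A1 NOR A2)) NOR ((A1 NOR A2) NOR (A1 NOR A2))) NOR ((((A1 NOR A1) NOR (A2 NOR A2)) NOR ((A1 NOR A1) NOR (A2 NOR A2))) NOR (((A1 NOR A1) NOR (A2 NOR A2)) NOR ((A1 NOR A1) NOR (A2 NOR A2))))) NOR (A1 NOR A1)) NOR (((((A1 NOR A2) NOR (A1 NOR A2)) NOR ((A1 NOR A2) NOR (A1 NOR A2))) NOR ((((A1 NOR A1) NOR (A2 NOR A2)) NOR ((A1 NOR A1) NOR (A2 NOR A2))) NOR (((A1 NOR A1) NOR (A2 NOR A2)) NOR ((A1 NOR A1) NOR (A2 NOR A2))))) NOR (A1 NOR A1)))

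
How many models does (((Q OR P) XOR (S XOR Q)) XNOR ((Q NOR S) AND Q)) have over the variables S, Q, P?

Satisfying assignments: (0,0,0), (0,1,0), (0,1,1), (1,0,1)
Count: 4 out of 8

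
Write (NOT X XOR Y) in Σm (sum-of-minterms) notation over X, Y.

Σm(0, 3) = (NOT X AND NOT Y) OR (X AND Y)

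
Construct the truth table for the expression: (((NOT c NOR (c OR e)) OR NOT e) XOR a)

c | e | a | Output
------------------
0 | 0 | 0 | 1
0 | 0 | 1 | 0
0 | 1 | 0 | 0
0 | 1 | 1 | 1
1 | 0 | 0 | 1
1 | 0 | 1 | 0
1 | 1 | 0 | 0
1 | 1 | 1 | 1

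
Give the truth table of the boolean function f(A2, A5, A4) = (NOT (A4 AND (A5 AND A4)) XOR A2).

A2 | A5 | A4 | Output
---------------------
0 | 0 | 0 | 1
0 | 0 | 1 | 1
0 | 1 | 0 | 1
0 | 1 | 1 | 0
1 | 0 | 0 | 0
1 | 0 | 1 | 0
1 | 1 | 0 | 0
1 | 1 | 1 | 1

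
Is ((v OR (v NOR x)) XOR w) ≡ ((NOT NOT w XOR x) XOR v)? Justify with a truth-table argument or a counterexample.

No. Counterexample: with x=0, w=0, v=0, Expression 1 = 1 but Expression 2 = 0.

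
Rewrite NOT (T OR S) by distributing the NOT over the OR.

NOT T AND NOT S
De Morgan's: NOT(OR of terms) = AND of negations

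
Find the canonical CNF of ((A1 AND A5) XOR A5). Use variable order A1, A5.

(A1 OR A5) AND (NOT A1 OR A5) AND (NOT A1 OR NOT A5)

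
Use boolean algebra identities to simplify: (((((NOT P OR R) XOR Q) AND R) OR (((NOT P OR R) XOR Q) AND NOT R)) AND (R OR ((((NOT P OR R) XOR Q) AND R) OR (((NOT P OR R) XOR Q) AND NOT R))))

By absorption (E AND (E OR v) = E) then distribution ((E AND v) OR (E AND NOT v) = E):
= ((NOT P OR R) XOR Q)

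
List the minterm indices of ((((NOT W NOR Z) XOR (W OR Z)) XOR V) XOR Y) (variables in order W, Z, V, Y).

Σm(1, 2, 4, 7, 9, 10, 12, 15) = (NOT W AND NOT Z AND NOT V AND Y) OR (NOT W AND NOT Z AND V AND NOT Y) OR (NOT W AND Z AND NOT V AND NOT Y) OR (NOT W AND Z AND V AND Y) OR (W AND NOT Z AND NOT V AND Y) OR (W AND NOT Z AND V AND NOT Y) OR (W AND Z AND NOT V AND NOT Y) OR (W AND Z AND V AND Y)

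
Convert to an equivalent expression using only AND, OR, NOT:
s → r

NOT s OR r
(Implication elimination: A → B = NOT A OR B)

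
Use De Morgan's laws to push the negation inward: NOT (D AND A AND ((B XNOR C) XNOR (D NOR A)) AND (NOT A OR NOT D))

NOT D OR NOT A OR NOT ((B XNOR C) XNOR (D NOR A)) OR NOT (NOT A OR NOT D)
De Morgan's: NOT(AND of terms) = OR of negations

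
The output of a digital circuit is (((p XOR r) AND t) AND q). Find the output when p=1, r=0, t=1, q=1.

Substituting: (((1 XOR 0) AND 1) AND 1)
= 1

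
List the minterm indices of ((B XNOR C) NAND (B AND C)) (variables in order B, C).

Σm(0, 1, 2) = (NOT B AND NOT C) OR (NOT B AND C) OR (B AND NOT C)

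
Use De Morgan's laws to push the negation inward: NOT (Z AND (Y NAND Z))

NOT Z OR NOT (Y NAND Z)
De Morgan's: NOT(AND of terms) = OR of negations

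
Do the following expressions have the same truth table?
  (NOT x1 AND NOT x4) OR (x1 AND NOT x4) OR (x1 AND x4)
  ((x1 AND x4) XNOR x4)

Yes, they are equivalent — the two output columns agree on all 4 assignments:
x1 | x4 | Expression 1 | Expression 2
-------------------------------------
0 | 0 | 1 | 1
0 | 1 | 0 | 0
1 | 0 | 1 | 1
1 | 1 | 1 | 1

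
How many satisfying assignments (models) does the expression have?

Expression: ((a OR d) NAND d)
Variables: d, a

Satisfying assignments: (0,0), (0,1)
Count: 2 out of 4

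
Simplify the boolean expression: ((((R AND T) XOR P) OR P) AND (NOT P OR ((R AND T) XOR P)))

By distribution ((E OR v) AND (E OR NOT v) = E):
= ((R AND T) XOR P)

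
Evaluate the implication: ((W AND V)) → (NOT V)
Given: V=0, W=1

Antecedent ((W AND V)) = 0; consequent (NOT V) = 1.
0 → 1 = 1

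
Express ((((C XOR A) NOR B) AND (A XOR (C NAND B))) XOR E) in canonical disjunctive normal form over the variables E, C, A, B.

(NOT E AND NOT C AND NOT A AND NOT B) OR (E AND NOT C AND NOT A AND B) OR (E AND NOT C AND A AND NOT B) OR (E AND NOT C AND A AND B) OR (E AND C AND NOT A AND NOT B) OR (E AND C AND NOT A AND B) OR (E AND C AND A AND NOT B) OR (E AND C AND A AND B)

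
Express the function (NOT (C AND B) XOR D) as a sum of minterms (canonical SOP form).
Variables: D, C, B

Σm(0, 1, 2, 7) = (NOT D AND NOT C AND NOT B) OR (NOT D AND NOT C AND B) OR (NOT D AND C AND NOT B) OR (D AND C AND B)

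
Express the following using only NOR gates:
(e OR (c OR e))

((e NOR ((c NOR e) NOR (c NOR e))) NOR (e NOR ((c NOR e) NOR (c NOR e))))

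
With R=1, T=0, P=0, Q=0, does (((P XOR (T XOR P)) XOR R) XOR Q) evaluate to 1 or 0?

Substituting: (((0 XOR (0 XOR 0)) XOR 1) XOR 0)
= 1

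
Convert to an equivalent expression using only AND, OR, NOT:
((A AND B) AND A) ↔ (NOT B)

(((A AND B) AND A) AND (NOT B)) OR (NOT ((A AND B) AND A) AND B)
(Biconditional = both true or both false)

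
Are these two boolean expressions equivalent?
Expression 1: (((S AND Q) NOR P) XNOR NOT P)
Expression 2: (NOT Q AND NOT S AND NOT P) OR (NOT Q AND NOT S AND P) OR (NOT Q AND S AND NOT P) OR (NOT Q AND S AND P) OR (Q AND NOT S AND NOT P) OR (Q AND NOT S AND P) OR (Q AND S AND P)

Yes, they are equivalent — the two output columns agree on all 8 assignments:
Q | S | P | Expression 1 | Expression 2
---------------------------------------
0 | 0 | 0 | 1 | 1
0 | 0 | 1 | 1 | 1
0 | 1 | 0 | 1 | 1
0 | 1 | 1 | 1 | 1
1 | 0 | 0 | 1 | 1
1 | 0 | 1 | 1 | 1
1 | 1 | 0 | 0 | 0
1 | 1 | 1 | 1 | 1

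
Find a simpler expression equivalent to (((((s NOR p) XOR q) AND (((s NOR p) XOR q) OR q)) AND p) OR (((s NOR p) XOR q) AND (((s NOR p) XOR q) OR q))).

By absorption (E OR (E AND v) = E) then absorption (E AND (E OR v) = E):
= ((s NOR p) XOR q)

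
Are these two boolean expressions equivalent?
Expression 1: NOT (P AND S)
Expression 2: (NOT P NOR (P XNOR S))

No. Counterexample: with P=0, S=0, Expression 1 = 1 but Expression 2 = 0.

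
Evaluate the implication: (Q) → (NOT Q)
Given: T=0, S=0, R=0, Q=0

Antecedent (Q) = 0; consequent (NOT Q) = 1.
0 → 1 = 1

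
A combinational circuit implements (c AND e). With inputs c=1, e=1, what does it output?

Substituting: (1 AND 1)
= 1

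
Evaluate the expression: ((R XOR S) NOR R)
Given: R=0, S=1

Substituting: ((0 XOR 1) NOR 0)
= 0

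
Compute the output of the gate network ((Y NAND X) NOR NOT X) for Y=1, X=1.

Substituting: ((1 NAND 1) NOR NOT 1)
= 1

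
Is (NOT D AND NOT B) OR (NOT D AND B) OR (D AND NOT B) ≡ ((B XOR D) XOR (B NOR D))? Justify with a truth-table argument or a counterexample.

Yes, they are equivalent — the two output columns agree on all 4 assignments:
D | B | Expression 1 | Expression 2
-----------------------------------
0 | 0 | 1 | 1
0 | 1 | 1 | 1
1 | 0 | 1 | 1
1 | 1 | 0 | 0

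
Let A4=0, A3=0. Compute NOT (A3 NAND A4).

Substituting: NOT (0 NAND 0)
= 0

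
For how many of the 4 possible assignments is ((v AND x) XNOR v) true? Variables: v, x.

Satisfying assignments: (0,0), (0,1), (1,1)
Count: 3 out of 4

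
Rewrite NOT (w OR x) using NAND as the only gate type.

(((w NAND w) NAND (x NAND x)) NAND ((w NAND w) NAND (x NAND x)))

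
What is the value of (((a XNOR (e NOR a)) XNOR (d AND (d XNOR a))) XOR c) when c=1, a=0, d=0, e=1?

Substituting: (((0 XNOR (1 NOR 0)) XNOR (0 AND (0 XNOR 0))) XOR 1)
= 1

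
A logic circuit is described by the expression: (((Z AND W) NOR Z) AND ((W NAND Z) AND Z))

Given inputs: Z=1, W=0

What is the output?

Substituting: (((1 AND 0) NOR 1) AND ((0 NAND 1) AND 1))
= 0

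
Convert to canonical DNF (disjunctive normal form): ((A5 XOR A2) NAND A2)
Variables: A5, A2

(NOT A5 AND NOT A2) OR (A5 AND NOT A2) OR (A5 AND A2)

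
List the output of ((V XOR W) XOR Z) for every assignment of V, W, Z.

V | W | Z | Output
------------------
0 | 0 | 0 | 0
0 | 0 | 1 | 1
0 | 1 | 0 | 1
0 | 1 | 1 | 0
1 | 0 | 0 | 1
1 | 0 | 1 | 0
1 | 1 | 0 | 0
1 | 1 | 1 | 1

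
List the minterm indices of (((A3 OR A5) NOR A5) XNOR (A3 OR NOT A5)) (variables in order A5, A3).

Σm(0, 2) = (NOT A5 AND NOT A3) OR (A5 AND NOT A3)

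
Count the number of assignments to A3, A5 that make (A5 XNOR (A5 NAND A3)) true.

Satisfying assignments: (0,1)
Count: 1 out of 4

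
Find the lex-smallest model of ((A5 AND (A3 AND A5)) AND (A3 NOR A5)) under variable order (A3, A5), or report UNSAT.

UNSATISFIABLE - no assignment makes this expression true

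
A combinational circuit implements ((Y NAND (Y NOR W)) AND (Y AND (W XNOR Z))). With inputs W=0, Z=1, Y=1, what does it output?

Substituting: ((1 NAND (1 NOR 0)) AND (1 AND (0 XNOR 1)))
= 0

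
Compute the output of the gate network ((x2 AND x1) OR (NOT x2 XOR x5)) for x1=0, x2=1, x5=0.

Substituting: ((1 AND 0) OR (NOT 1 XOR 0))
= 0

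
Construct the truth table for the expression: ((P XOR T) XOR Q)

Q | P | T | Output
------------------
0 | 0 | 0 | 0
0 | 0 | 1 | 1
0 | 1 | 0 | 1
0 | 1 | 1 | 0
1 | 0 | 0 | 1
1 | 0 | 1 | 0
1 | 1 | 0 | 0
1 | 1 | 1 | 1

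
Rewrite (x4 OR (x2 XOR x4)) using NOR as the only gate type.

((x4 NOR ((((x2 NOR x4) NOR (x2 NOR x4)) NOR ((x2 NOR x4) NOR (x2 NOR x4))) NOR ((((x2 NOR x2) NOR (x4 NOR x4)) NOR ((x2 NOR x2) NOR (x4 NOR x4))) NOR (((x2 NOR x2) NOR (x4 NOR x4)) NOR ((x2 NOR x2) NOR (x4 NOR x4)))))) NOR (x4 NOR ((((x2 NOR x4) NOR (x2 NOR x4)) NOR ((x2 NOR x4) NOR (x2 NOR x4))) NOR ((((x2 NOR x2) NOR (x4 NOR x4)) NOR ((x2 NOR x2) NOR (x4 NOR x4))) NOR (((x2 NOR x2) NOR (x4 NOR x4)) NOR ((x2 NOR x2) NOR (x4 NOR x4)))))))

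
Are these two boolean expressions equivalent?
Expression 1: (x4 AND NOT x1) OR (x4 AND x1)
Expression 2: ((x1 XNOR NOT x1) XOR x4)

Yes, they are equivalent — the two output columns agree on all 4 assignments:
x4 | x1 | Expression 1 | Expression 2
-------------------------------------
0 | 0 | 0 | 0
0 | 1 | 0 | 0
1 | 0 | 1 | 1
1 | 1 | 1 | 1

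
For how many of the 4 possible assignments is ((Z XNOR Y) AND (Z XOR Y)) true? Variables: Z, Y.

No assignment satisfies the expression.
Count: 0 out of 4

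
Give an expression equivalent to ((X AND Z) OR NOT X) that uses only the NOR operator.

((((X NOR X) NOR (Z NOR Z)) NOR (X NOR X)) NOR (((X NOR X) NOR (Z NOR Z)) NOR (X NOR X)))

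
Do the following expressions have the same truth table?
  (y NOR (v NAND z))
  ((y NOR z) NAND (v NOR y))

No. Counterexample: with v=0, y=0, z=1, Expression 1 = 0 but Expression 2 = 1.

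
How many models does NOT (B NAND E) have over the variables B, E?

Satisfying assignments: (1,1)
Count: 1 out of 4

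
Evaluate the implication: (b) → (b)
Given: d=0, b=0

Antecedent (b) = 0; consequent (b) = 0.
0 → 0 = 1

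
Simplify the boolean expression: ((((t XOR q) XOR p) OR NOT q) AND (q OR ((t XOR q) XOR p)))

By distribution ((E OR v) AND (E OR NOT v) = E):
= ((t XOR q) XOR p)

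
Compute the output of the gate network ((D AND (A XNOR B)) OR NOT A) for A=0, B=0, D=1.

Substituting: ((1 AND (0 XNOR 0)) OR NOT 0)
= 1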